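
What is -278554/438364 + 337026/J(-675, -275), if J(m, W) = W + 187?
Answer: -18470572277/4822004 ≈ -3830.5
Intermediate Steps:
J(m, W) = 187 + W
-278554/438364 + 337026/J(-675, -275) = -278554/438364 + 337026/(187 - 275) = -278554*1/438364 + 337026/(-88) = -139277/219182 + 337026*(-1/88) = -139277/219182 - 168513/44 = -18470572277/4822004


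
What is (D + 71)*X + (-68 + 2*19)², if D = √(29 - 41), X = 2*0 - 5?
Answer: 545 - 10*I*√3 ≈ 545.0 - 17.32*I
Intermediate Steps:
X = -5 (X = 0 - 5 = -5)
D = 2*I*√3 (D = √(-12) = 2*I*√3 ≈ 3.4641*I)
(D + 71)*X + (-68 + 2*19)² = (2*I*√3 + 71)*(-5) + (-68 + 2*19)² = (71 + 2*I*√3)*(-5) + (-68 + 38)² = (-355 - 10*I*√3) + (-30)² = (-355 - 10*I*√3) + 900 = 545 - 10*I*√3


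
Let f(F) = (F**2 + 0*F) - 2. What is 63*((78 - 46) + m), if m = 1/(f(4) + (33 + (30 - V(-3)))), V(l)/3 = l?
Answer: 173439/86 ≈ 2016.7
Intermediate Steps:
V(l) = 3*l
f(F) = -2 + F**2 (f(F) = (F**2 + 0) - 2 = F**2 - 2 = -2 + F**2)
m = 1/86 (m = 1/((-2 + 4**2) + (33 + (30 - 3*(-3)))) = 1/((-2 + 16) + (33 + (30 - 1*(-9)))) = 1/(14 + (33 + (30 + 9))) = 1/(14 + (33 + 39)) = 1/(14 + 72) = 1/86 ≈ 0.011628)
63*((78 - 46) + m) = 63*((78 - 46) + 1/86) = 63*(32 + 1/86) = 63*(2753/86) = 173439/86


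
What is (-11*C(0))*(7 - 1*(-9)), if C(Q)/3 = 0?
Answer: 0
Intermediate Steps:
C(Q) = 0 (C(Q) = 3*0 = 0)
(-11*C(0))*(7 - 1*(-9)) = (-11*0)*(7 - 1*(-9)) = 0*(7 + 9) = 0*16 = 0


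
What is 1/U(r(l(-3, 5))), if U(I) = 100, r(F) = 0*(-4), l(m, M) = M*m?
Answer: 1/100 ≈ 0.010000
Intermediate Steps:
r(F) = 0
1/U(r(l(-3, 5))) = 1/100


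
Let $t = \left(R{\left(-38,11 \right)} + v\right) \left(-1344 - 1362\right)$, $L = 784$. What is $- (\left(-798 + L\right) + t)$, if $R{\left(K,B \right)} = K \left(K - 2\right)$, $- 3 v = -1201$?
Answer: $5196436$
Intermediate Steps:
$v = \frac{1201}{3}$ ($v = \left(- \frac{1}{3}\right) \left(-1201\right) = \frac{1201}{3} \approx 400.33$)
$R{\left(K,B \right)} = K \left(-2 + K\right)$
$t = -5196422$ ($t = \left(- 38 \left(-2 - 38\right) + \frac{1201}{3}\right) \left(-1344 - 1362\right) = \left(\left(-38\right) \left(-40\right) + \frac{1201}{3}\right) \left(-2706\right) = \left(1520 + \frac{1201}{3}\right) \left(-2706\right) = \frac{5761}{3} \left(-2706\right) = -5196422$)
$- (\left(-798 + L\right) + t) = - (\left(-798 + 784\right) - 5196422) = - (-14 - 5196422) = \left(-1\right) \left(-5196436\right) = 5196436$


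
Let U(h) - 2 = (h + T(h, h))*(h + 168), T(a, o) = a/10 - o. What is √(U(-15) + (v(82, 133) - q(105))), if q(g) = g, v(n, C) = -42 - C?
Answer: I*√2030/2 ≈ 22.528*I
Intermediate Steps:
T(a, o) = -o + a/10 (T(a, o) = a*(⅒) - o = a/10 - o = -o + a/10)
U(h) = 2 + h*(168 + h)/10 (U(h) = 2 + (h + (-h + h/10))*(h + 168) = 2 + (h - 9*h/10)*(168 + h) = 2 + (h/10)*(168 + h) = 2 + h*(168 + h)/10)
√(U(-15) + (v(82, 133) - q(105))) = √((2 + (⅒)*(-15)² + (84/5)*(-15)) + ((-42 - 1*133) - 1*105)) = √((2 + (⅒)*225 - 252) + ((-42 - 133) - 105)) = √((2 + 45/2 - 252) + (-175 - 105)) = √(-455/2 - 280) = √(-1015/2) = I*√2030/2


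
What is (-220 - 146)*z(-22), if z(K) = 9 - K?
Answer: -11346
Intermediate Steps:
(-220 - 146)*z(-22) = (-220 - 146)*(9 - 1*(-22)) = -366*(9 + 22) = -366*31 = -11346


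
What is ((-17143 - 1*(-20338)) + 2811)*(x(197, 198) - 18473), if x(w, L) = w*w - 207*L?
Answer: -124023900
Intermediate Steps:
x(w, L) = w**2 - 207*L
((-17143 - 1*(-20338)) + 2811)*(x(197, 198) - 18473) = ((-17143 - 1*(-20338)) + 2811)*((197**2 - 207*198) - 18473) = ((-17143 + 20338) + 2811)*((38809 - 40986) - 18473) = (3195 + 2811)*(-2177 - 18473) = 6006*(-20650) = -124023900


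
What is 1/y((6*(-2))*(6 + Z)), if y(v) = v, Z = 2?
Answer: -1/96 ≈ -0.010417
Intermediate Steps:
1/y((6*(-2))*(6 + Z)) = 1/((6*(-2))*(6 + 2)) = 1/(-12*8) = 1/(-96) = -1/96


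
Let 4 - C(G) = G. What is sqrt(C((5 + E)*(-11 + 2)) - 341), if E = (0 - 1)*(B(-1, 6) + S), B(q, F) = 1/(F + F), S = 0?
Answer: I*sqrt(1171)/2 ≈ 17.11*I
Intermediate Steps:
B(q, F) = 1/(2*F)
E = -1/12 (E = (0 - 1)*((1/2)/6 + 0) = -((1/2)*(1/6) + 0) = -(1/12 + 0) = -1*1/12 = -1/12 ≈ -0.083333)
C(G) = 4 - G
sqrt(C((5 + E)*(-11 + 2)) - 341) = sqrt((4 - (5 - 1/12)*(-11 + 2)) - 341) = sqrt((4 - 59*(-9)/12) - 341) = sqrt((4 - 1*(-177/4)) - 341) = sqrt((4 + 177/4) - 341) = sqrt(193/4 - 341) = sqrt(-1171/4) = I*sqrt(1171)/2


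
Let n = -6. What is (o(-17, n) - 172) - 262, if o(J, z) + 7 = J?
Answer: -458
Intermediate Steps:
o(J, z) = -7 + J
(o(-17, n) - 172) - 262 = ((-7 - 17) - 172) - 262 = (-24 - 172) - 262 = -196 - 262 = -458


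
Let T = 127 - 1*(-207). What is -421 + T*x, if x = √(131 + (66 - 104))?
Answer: -421 + 334*√93 ≈ 2800.0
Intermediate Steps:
x = √93 (x = √(131 - 38) = √93 ≈ 9.6436)
T = 334 (T = 127 + 207 = 334)
-421 + T*x = -421 + 334*√93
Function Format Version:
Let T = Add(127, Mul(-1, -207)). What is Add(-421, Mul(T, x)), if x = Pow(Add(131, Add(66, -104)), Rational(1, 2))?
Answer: Add(-421, Mul(334, Pow(93, Rational(1, 2)))) ≈ 2800.0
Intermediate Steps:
x = Pow(93, Rational(1, 2)) (x = Pow(Add(131, -38), Rational(1, 2)) = Pow(93, Rational(1, 2)) ≈ 9.6436)
T = 334 (T = Add(127, 207) = 334)
Add(-421, Mul(T, x)) = Add(-421, Mul(334, Pow(93, Rational(1, 2))))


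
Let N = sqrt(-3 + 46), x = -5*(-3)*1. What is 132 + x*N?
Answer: 132 + 15*sqrt(43) ≈ 230.36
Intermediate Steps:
x = 15 (x = 15*1 = 15)
N = sqrt(43) ≈ 6.5574
132 + x*N = 132 + 15*sqrt(43)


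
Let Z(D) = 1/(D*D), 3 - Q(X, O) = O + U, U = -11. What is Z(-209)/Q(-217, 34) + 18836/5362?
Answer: 8227750479/2342175220 ≈ 3.5129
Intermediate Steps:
Q(X, O) = 14 - O (Q(X, O) = 3 - (O - 11) = 3 - (-11 + O) = 3 + (11 - O) = 14 - O)
Z(D) = D⁻²
Z(-209)/Q(-217, 34) + 18836/5362 = 1/((-209)²*(14 - 1*34)) + 18836/5362 = 1/(43681*(14 - 34)) + 18836*(1/5362) = (1/43681)/(-20) + 9418/2681 = (1/43681)*(-1/20) + 9418/2681 = -1/873620 + 9418/2681 = 8227750479/2342175220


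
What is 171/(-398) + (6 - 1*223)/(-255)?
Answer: 42761/101490 ≈ 0.42133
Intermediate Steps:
171/(-398) + (6 - 1*223)/(-255) = 171*(-1/398) + (6 - 223)*(-1/255) = -171/398 - 217*(-1/255) = -171/398 + 217/255 = 42761/101490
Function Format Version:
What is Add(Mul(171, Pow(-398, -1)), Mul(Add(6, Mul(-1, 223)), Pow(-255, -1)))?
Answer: Rational(42761, 101490) ≈ 0.42133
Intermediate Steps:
Add(Mul(171, Pow(-398, -1)), Mul(Add(6, Mul(-1, 223)), Pow(-255, -1))) = Add(Mul(171, Rational(-1, 398)), Mul(Add(6, -223), Rational(-1, 255))) = Add(Rational(-171, 398), Mul(-217, Rational(-1, 255))) = Add(Rational(-171, 398), Rational(217, 255)) = Rational(42761, 101490)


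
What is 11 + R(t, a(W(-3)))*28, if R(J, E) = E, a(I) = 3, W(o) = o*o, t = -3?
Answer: 95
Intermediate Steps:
W(o) = o²
11 + R(t, a(W(-3)))*28 = 11 + 3*28 = 11 + 84 = 95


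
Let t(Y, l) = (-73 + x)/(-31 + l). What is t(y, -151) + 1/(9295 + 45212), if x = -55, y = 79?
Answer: 3488539/4960137 ≈ 0.70331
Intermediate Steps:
t(Y, l) = -128/(-31 + l) (t(Y, l) = (-73 - 55)/(-31 + l) = -128/(-31 + l))
t(y, -151) + 1/(9295 + 45212) = -128/(-31 - 151) + 1/(9295 + 45212) = -128/(-182) + 1/54507 = -128*(-1/182) + 1/54507 = 64/91 + 1/54507 = 3488539/4960137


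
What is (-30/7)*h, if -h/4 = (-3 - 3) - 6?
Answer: -1440/7 ≈ -205.71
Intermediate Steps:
h = 48 (h = -4*((-3 - 3) - 6) = -4*(-6 - 6) = -4*(-12) = 48)
(-30/7)*h = -30/7*48 = -1440/7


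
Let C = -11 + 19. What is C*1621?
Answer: 12968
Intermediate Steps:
C = 8
C*1621 = 8*1621 = 12968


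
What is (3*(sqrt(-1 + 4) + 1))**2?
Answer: 36 + 18*sqrt(3) ≈ 67.177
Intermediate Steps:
(3*(sqrt(-1 + 4) + 1))**2 = (3*(sqrt(3) + 1))**2 = (3*(1 + sqrt(3)))**2 = (3 + 3*sqrt(3))**2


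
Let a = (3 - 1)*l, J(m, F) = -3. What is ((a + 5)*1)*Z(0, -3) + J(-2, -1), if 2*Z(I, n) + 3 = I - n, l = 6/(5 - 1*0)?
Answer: -3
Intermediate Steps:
l = 6/5 (l = 6/(5 + 0) = 6/5 ≈ 1.2000)
Z(I, n) = -3/2 + I/2 - n/2 (Z(I, n) = -3/2 + (I - n)/2 = -3/2 + (I/2 - n/2) = -3/2 + I/2 - n/2)
a = 12/5 (a = (3 - 1)*(6/5) = 2*(6/5) = 12/5 ≈ 2.4000)
((a + 5)*1)*Z(0, -3) + J(-2, -1) = ((12/5 + 5)*1)*(-3/2 + (1/2)*0 - 1/2*(-3)) - 3 = ((37/5)*1)*(-3/2 + 0 + 3/2) - 3 = (37/5)*0 - 3 = 0 - 3 = -3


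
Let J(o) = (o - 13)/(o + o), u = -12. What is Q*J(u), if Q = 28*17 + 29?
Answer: 12625/24 ≈ 526.04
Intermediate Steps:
J(o) = (-13 + o)/(2*o) (J(o) = (-13 + o)/((2*o)) = (-13 + o)*(1/(2*o)) = (-13 + o)/(2*o))
Q = 505 (Q = 476 + 29 = 505)
Q*J(u) = 505*((½)*(-13 - 12)/(-12)) = 505*((½)*(-1/12)*(-25)) = 505*(25/24) = 12625/24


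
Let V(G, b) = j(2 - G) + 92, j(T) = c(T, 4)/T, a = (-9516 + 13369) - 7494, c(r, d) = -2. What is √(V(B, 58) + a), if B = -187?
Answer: I*√14086023/63 ≈ 59.574*I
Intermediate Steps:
a = -3641 (a = 3853 - 7494 = -3641)
j(T) = -2/T
V(G, b) = 92 - 2/(2 - G) (V(G, b) = -2/(2 - G) + 92 = 92 - 2/(2 - G))
√(V(B, 58) + a) = √(2*(-91 + 46*(-187))/(-2 - 187) - 3641) = √(2*(-91 - 8602)/(-189) - 3641) = √(2*(-1/189)*(-8693) - 3641) = √(17386/189 - 3641) = √(-670763/189) = I*√14086023/63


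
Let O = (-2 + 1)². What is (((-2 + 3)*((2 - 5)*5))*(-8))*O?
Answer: 120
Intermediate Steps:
O = 1 (O = (-1)² = 1)
(((-2 + 3)*((2 - 5)*5))*(-8))*O = (((-2 + 3)*((2 - 5)*5))*(-8))*1 = ((1*(-3*5))*(-8))*1 = ((1*(-15))*(-8))*1 = -15*(-8)*1 = 120*1 = 120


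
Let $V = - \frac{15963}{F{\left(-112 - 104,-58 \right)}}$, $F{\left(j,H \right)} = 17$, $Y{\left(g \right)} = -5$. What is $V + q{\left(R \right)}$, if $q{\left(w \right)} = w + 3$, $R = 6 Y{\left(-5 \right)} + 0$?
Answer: $-966$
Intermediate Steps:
$R = -30$ ($R = 6 \left(-5\right) + 0 = -30 + 0 = -30$)
$q{\left(w \right)} = 3 + w$
$V = -939$ ($V = - \frac{15963}{17} = \left(-15963\right) \frac{1}{17} = -939$)
$V + q{\left(R \right)} = -939 + \left(3 - 30\right) = -939 - 27 = -966$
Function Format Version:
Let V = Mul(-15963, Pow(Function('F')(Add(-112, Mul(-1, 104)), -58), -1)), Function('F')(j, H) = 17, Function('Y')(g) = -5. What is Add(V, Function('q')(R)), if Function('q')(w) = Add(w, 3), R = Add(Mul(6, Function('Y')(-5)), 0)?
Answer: -966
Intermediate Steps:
R = -30 (R = Add(Mul(6, -5), 0) = Add(-30, 0) = -30)
Function('q')(w) = Add(3, w)
V = -939 (V = Mul(-15963, Pow(17, -1)) = Mul(-15963, Rational(1, 17)) = -939)
Add(V, Function('q')(R)) = Add(-939, Add(3, -30)) = Add(-939, -27) = -966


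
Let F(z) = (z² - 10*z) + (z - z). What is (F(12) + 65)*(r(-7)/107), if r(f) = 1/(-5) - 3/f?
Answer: 712/3745 ≈ 0.19012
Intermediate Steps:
r(f) = -⅕ - 3/f (r(f) = 1*(-⅕) - 3/f = -⅕ - 3/f)
F(z) = z² - 10*z (F(z) = (z² - 10*z) + 0 = z² - 10*z)
(F(12) + 65)*(r(-7)/107) = (12*(-10 + 12) + 65)*(((⅕)*(-15 - 1*(-7))/(-7))/107) = (12*2 + 65)*(((⅕)*(-⅐)*(-15 + 7))*(1/107)) = (24 + 65)*(((⅕)*(-⅐)*(-8))*(1/107)) = 89*((8/35)*(1/107)) = 89*(8/3745) = 712/3745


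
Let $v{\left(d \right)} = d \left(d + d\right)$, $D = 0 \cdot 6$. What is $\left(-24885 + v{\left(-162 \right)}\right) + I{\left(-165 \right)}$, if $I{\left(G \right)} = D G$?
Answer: $27603$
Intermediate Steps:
$D = 0$
$I{\left(G \right)} = 0$ ($I{\left(G \right)} = 0 G = 0$)
$v{\left(d \right)} = 2 d^{2}$ ($v{\left(d \right)} = d 2 d = 2 d^{2}$)
$\left(-24885 + v{\left(-162 \right)}\right) + I{\left(-165 \right)} = \left(-24885 + 2 \left(-162\right)^{2}\right) + 0 = \left(-24885 + 2 \cdot 26244\right) + 0 = \left(-24885 + 52488\right) + 0 = 27603 + 0 = 27603$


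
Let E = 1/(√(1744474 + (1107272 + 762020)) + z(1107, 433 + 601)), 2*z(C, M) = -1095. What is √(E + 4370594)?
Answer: √(4370594 - 1/(1095/2 - √3613766)) ≈ 2090.6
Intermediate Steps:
z(C, M) = -1095/2 (z(C, M) = (½)*(-1095) = -1095/2)
E = 1/(-1095/2 + √3613766) (E = 1/(√(1744474 + (1107272 + 762020)) - 1095/2) = 1/(√(1744474 + 1869292) - 1095/2) = 1/(√3613766 - 1095/2) = 1/(-1095/2 + √3613766) ≈ 0.00073883)
√(E + 4370594) = √((2190/13256039 + 4*√3613766/13256039) + 4370594) = √(57936764519356/13256039 + 4*√3613766/13256039)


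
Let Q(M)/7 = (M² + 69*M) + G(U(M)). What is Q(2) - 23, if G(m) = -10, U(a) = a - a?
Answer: 901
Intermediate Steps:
U(a) = 0
Q(M) = -70 + 7*M² + 483*M (Q(M) = 7*((M² + 69*M) - 10) = 7*(-10 + M² + 69*M) = -70 + 7*M² + 483*M)
Q(2) - 23 = (-70 + 7*2² + 483*2) - 23 = (-70 + 7*4 + 966) - 23 = (-70 + 28 + 966) - 23 = 924 - 23 = 901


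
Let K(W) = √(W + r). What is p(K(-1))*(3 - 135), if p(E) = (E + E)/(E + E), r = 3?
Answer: -132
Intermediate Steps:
K(W) = √(3 + W) (K(W) = √(W + 3) = √(3 + W))
p(E) = 1 (p(E) = (2*E)/((2*E)) = (2*E)*(1/(2*E)) = 1)
p(K(-1))*(3 - 135) = 1*(3 - 135) = 1*(-132) = -132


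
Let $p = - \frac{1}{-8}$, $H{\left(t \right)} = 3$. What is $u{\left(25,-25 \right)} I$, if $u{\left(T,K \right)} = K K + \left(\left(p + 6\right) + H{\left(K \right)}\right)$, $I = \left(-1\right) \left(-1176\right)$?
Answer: $745731$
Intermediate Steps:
$p = \frac{1}{8}$ ($p = \left(-1\right) \left(- \frac{1}{8}\right) = \frac{1}{8} \approx 0.125$)
$I = 1176$
$u{\left(T,K \right)} = \frac{73}{8} + K^{2}$ ($u{\left(T,K \right)} = K K + \left(\left(\frac{1}{8} + 6\right) + 3\right) = K^{2} + \left(\frac{49}{8} + 3\right) = K^{2} + \frac{73}{8} = \frac{73}{8} + K^{2}$)
$u{\left(25,-25 \right)} I = \left(\frac{73}{8} + \left(-25\right)^{2}\right) 1176 = \left(\frac{73}{8} + 625\right) 1176 = \frac{5073}{8} \cdot 1176 = 745731$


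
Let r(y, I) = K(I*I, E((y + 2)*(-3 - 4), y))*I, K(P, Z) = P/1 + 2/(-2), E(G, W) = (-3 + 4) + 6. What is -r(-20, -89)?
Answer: 704880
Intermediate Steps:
E(G, W) = 7 (E(G, W) = 1 + 6 = 7)
K(P, Z) = -1 + P (K(P, Z) = P*1 + 2*(-½) = P - 1 = -1 + P)
r(y, I) = I*(-1 + I²) (r(y, I) = (-1 + I*I)*I = (-1 + I²)*I = I*(-1 + I²))
-r(-20, -89) = -((-89)³ - 1*(-89)) = -(-704969 + 89) = -1*(-704880) = 704880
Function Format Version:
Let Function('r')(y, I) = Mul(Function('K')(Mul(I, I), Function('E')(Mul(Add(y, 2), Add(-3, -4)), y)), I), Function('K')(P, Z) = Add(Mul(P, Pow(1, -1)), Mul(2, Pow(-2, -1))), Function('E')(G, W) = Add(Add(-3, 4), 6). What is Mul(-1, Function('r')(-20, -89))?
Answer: 704880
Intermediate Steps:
Function('E')(G, W) = 7 (Function('E')(G, W) = Add(1, 6) = 7)
Function('K')(P, Z) = Add(-1, P) (Function('K')(P, Z) = Add(Mul(P, 1), Mul(2, Rational(-1, 2))) = Add(P, -1) = Add(-1, P))
Function('r')(y, I) = Mul(I, Add(-1, Pow(I, 2))) (Function('r')(y, I) = Mul(Add(-1, Mul(I, I)), I) = Mul(Add(-1, Pow(I, 2)), I) = Mul(I, Add(-1, Pow(I, 2))))
Mul(-1, Function('r')(-20, -89)) = Mul(-1, Add(Pow(-89, 3), Mul(-1, -89))) = Mul(-1, Add(-704969, 89)) = Mul(-1, -704880) = 704880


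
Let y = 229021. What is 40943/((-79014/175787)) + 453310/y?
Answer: -126791147664817/1391989638 ≈ -91086.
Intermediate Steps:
40943/((-79014/175787)) + 453310/y = 40943/((-79014/175787)) + 453310/229021 = 40943/((-79014*1/175787)) + 453310*(1/229021) = 40943/(-79014/175787) + 34870/17617 = 40943*(-175787/79014) + 34870/17617 = -7197247141/79014 + 34870/17617 = -126791147664817/1391989638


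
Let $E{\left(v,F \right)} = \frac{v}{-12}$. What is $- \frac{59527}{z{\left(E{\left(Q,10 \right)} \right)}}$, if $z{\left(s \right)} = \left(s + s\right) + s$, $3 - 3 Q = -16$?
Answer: $37596$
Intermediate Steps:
$Q = \frac{19}{3}$ ($Q = 1 - - \frac{16}{3} = 1 + \frac{16}{3} = \frac{19}{3} \approx 6.3333$)
$E{\left(v,F \right)} = - \frac{v}{12}$ ($E{\left(v,F \right)} = v \left(- \frac{1}{12}\right) = - \frac{v}{12}$)
$z{\left(s \right)} = 3 s$ ($z{\left(s \right)} = 2 s + s = 3 s$)
$- \frac{59527}{z{\left(E{\left(Q,10 \right)} \right)}} = - \frac{59527}{3 \left(\left(- \frac{1}{12}\right) \frac{19}{3}\right)} = - \frac{59527}{3 \left(- \frac{19}{36}\right)} = - \frac{59527}{- \frac{19}{12}} = \left(-59527\right) \left(- \frac{12}{19}\right) = 37596$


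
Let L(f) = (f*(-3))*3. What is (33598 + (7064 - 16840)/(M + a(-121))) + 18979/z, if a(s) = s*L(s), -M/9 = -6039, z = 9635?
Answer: 12531532655561/372961215 ≈ 33600.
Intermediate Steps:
M = 54351 (M = -9*(-6039) = 54351)
L(f) = -9*f (L(f) = -3*f*3 = -9*f)
a(s) = -9*s² (a(s) = s*(-9*s) = -9*s²)
(33598 + (7064 - 16840)/(M + a(-121))) + 18979/z = (33598 + (7064 - 16840)/(54351 - 9*(-121)²)) + 18979/9635 = (33598 - 9776/(54351 - 9*14641)) + 18979*(1/9635) = (33598 - 9776/(54351 - 131769)) + 18979/9635 = (33598 - 9776/(-77418)) + 18979/9635 = (33598 - 9776*(-1/77418)) + 18979/9635 = (33598 + 4888/38709) + 18979/9635 = 1300549870/38709 + 18979/9635 = 12531532655561/372961215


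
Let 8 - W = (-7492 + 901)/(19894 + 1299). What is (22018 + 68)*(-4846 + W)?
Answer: -2264370308298/21193 ≈ -1.0685e+8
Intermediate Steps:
W = 176135/21193 (W = 8 - (-7492 + 901)/(19894 + 1299) = 8 - (-6591)/21193 = 8 - 1*(-6591/21193) = 8 + 6591/21193 = 176135/21193 ≈ 8.3110)
(22018 + 68)*(-4846 + W) = (22018 + 68)*(-4846 + 176135/21193) = 22086*(-102525143/21193) = -2264370308298/21193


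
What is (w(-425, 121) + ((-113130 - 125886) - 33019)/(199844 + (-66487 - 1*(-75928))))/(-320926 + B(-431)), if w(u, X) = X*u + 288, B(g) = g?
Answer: 2140495816/13451039949 ≈ 0.15913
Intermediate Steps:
w(u, X) = 288 + X*u
(w(-425, 121) + ((-113130 - 125886) - 33019)/(199844 + (-66487 - 1*(-75928))))/(-320926 + B(-431)) = ((288 + 121*(-425)) + ((-113130 - 125886) - 33019)/(199844 + (-66487 - 1*(-75928))))/(-320926 - 431) = ((288 - 51425) + (-239016 - 33019)/(199844 + (-66487 + 75928)))/(-321357) = (-51137 - 272035/(199844 + 9441))*(-1/321357) = (-51137 - 272035/209285)*(-1/321357) = (-51137 - 272035*1/209285)*(-1/321357) = (-51137 - 54407/41857)*(-1/321357) = -2140495816/41857*(-1/321357) = 2140495816/13451039949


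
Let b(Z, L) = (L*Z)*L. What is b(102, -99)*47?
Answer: 46985994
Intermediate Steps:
b(Z, L) = Z*L**2
b(102, -99)*47 = (102*(-99)**2)*47 = (102*9801)*47 = 999702*47 = 46985994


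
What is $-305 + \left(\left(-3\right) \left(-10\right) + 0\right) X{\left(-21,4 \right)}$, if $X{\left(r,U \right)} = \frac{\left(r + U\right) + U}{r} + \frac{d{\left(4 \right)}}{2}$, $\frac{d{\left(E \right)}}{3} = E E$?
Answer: $\frac{3035}{7} \approx 433.57$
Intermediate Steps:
$d{\left(E \right)} = 3 E^{2}$ ($d{\left(E \right)} = 3 E E = 3 E^{2}$)
$X{\left(r,U \right)} = 24 + \frac{r + 2 U}{r}$ ($X{\left(r,U \right)} = \frac{\left(r + U\right) + U}{r} + \frac{3 \cdot 4^{2}}{2} = \frac{\left(U + r\right) + U}{r} + 3 \cdot 16 \cdot \frac{1}{2} = \frac{r + 2 U}{r} + 48 \cdot \frac{1}{2} = \frac{r + 2 U}{r} + 24 = 24 + \frac{r + 2 U}{r}$)
$-305 + \left(\left(-3\right) \left(-10\right) + 0\right) X{\left(-21,4 \right)} = -305 + \left(\left(-3\right) \left(-10\right) + 0\right) \left(25 + 2 \cdot 4 \frac{1}{-21}\right) = -305 + \left(30 + 0\right) \left(25 + 2 \cdot 4 \left(- \frac{1}{21}\right)\right) = -305 + 30 \left(25 - \frac{8}{21}\right) = -305 + 30 \cdot \frac{517}{21} = -305 + \frac{5170}{7} = \frac{3035}{7}$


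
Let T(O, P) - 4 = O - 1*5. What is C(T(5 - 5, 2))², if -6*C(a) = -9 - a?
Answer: 16/9 ≈ 1.7778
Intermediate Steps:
T(O, P) = -1 + O (T(O, P) = 4 + (O - 1*5) = 4 + (O - 5) = 4 + (-5 + O) = -1 + O)
C(a) = 3/2 + a/6 (C(a) = -(-9 - a)/6 = 3/2 + a/6)
C(T(5 - 5, 2))² = (3/2 + (-1 + (5 - 5))/6)² = (3/2 + (-1 + 0)/6)² = (3/2 + (⅙)*(-1))² = (3/2 - ⅙)² = (4/3)² = 16/9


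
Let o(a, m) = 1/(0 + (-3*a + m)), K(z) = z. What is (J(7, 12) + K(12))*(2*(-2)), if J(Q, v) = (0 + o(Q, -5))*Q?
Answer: -610/13 ≈ -46.923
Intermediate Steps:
o(a, m) = 1/(m - 3*a) (o(a, m) = 1/(0 + (m - 3*a)) = 1/(m - 3*a))
J(Q, v) = -Q/(5 + 3*Q) (J(Q, v) = (0 - 1/(-1*(-5) + 3*Q))*Q = (0 - 1/(5 + 3*Q))*Q = (-1/(5 + 3*Q))*Q = -Q/(5 + 3*Q))
(J(7, 12) + K(12))*(2*(-2)) = (-1*7/(5 + 3*7) + 12)*(2*(-2)) = (-1*7/(5 + 21) + 12)*(-4) = (-1*7/26 + 12)*(-4) = (-1*7*1/26 + 12)*(-4) = (-7/26 + 12)*(-4) = (305/26)*(-4) = -610/13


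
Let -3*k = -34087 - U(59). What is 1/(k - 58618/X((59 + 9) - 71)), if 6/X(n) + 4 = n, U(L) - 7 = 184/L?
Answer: 59/4705449 ≈ 1.2539e-5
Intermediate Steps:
U(L) = 7 + 184/L
X(n) = 6/(-4 + n)
k = 2011730/177 (k = -(-34087 - (7 + 184/59))/3 = -(-34087 - 1*597/59)/3 = -(-34087 - 597/59)/3 = -⅓*(-2011730/59) = 2011730/177 ≈ 11366.)
1/(k - 58618/X((59 + 9) - 71)) = 1/(2011730/177 - (-732725 + 29309*(59 + 9)/3)) = 1/(2011730/177 - 58618/(6/(-4 + (68 - 71)))) = 1/(2011730/177 - 58618/(6/(-4 - 3))) = 1/(2011730/177 - 58618/(6/(-7))) = 1/(2011730/177 - 58618/(6*(-⅐))) = 1/(2011730/177 - 58618/(-6/7)) = 1/(2011730/177 - 58618*(-7/6)) = 1/(2011730/177 + 205163/3) = 1/(4705449/59) = 59/4705449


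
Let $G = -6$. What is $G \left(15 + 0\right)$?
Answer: $-90$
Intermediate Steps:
$G \left(15 + 0\right) = - 6 \left(15 + 0\right) = \left(-6\right) 15 = -90$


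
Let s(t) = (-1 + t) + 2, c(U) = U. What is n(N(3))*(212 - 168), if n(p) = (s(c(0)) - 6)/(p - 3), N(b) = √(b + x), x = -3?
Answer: 220/3 ≈ 73.333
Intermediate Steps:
s(t) = 1 + t
N(b) = √(-3 + b) (N(b) = √(b - 3) = √(-3 + b))
n(p) = -5/(-3 + p) (n(p) = ((1 + 0) - 6)/(p - 3) = (1 - 6)/(-3 + p) = -5/(-3 + p))
n(N(3))*(212 - 168) = (-5/(-3 + √(-3 + 3)))*(212 - 168) = -5/(-3 + √0)*44 = -5/(-3 + 0)*44 = -5/(-3)*44 = -5*(-⅓)*44 = (5/3)*44 = 220/3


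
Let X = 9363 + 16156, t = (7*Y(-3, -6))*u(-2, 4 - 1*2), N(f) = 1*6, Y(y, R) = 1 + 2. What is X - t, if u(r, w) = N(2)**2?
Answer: 24763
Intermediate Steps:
Y(y, R) = 3
N(f) = 6
u(r, w) = 36 (u(r, w) = 6**2 = 36)
t = 756 (t = (7*3)*36 = 21*36 = 756)
X = 25519
X - t = 25519 - 1*756 = 25519 - 756 = 24763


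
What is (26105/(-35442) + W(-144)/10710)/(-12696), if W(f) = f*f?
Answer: -25296709/267733121040 ≈ -9.4485e-5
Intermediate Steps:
W(f) = f²
(26105/(-35442) + W(-144)/10710)/(-12696) = (26105/(-35442) + (-144)²/10710)/(-12696) = (26105*(-1/35442) + 20736*(1/10710))*(-1/12696) = (-26105/35442 + 1152/595)*(-1/12696) = (25296709/21087990)*(-1/12696) = -25296709/267733121040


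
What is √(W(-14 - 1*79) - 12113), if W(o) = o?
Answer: I*√12206 ≈ 110.48*I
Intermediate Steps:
√(W(-14 - 1*79) - 12113) = √((-14 - 1*79) - 12113) = √((-14 - 79) - 12113) = √(-93 - 12113) = √(-12206) = I*√12206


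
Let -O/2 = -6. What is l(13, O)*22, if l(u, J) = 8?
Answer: 176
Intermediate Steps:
O = 12 (O = -2*(-6) = 12)
l(13, O)*22 = 8*22 = 176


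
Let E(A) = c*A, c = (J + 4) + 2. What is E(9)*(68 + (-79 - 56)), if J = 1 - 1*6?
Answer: -603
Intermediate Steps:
J = -5 (J = 1 - 6 = -5)
c = 1 (c = (-5 + 4) + 2 = -1 + 2 = 1)
E(A) = A (E(A) = 1*A = A)
E(9)*(68 + (-79 - 56)) = 9*(68 + (-79 - 56)) = 9*(68 - 135) = 9*(-67) = -603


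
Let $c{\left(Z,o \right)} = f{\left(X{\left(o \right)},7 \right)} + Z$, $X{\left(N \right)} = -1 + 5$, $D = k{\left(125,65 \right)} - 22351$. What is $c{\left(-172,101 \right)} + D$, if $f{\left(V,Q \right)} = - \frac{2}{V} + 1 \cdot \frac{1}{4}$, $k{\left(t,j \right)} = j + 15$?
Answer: $- \frac{89773}{4} \approx -22443.0$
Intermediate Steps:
$k{\left(t,j \right)} = 15 + j$
$D = -22271$ ($D = \left(15 + 65\right) - 22351 = 80 - 22351 = -22271$)
$X{\left(N \right)} = 4$
$f{\left(V,Q \right)} = \frac{1}{4} - \frac{2}{V}$ ($f{\left(V,Q \right)} = - \frac{2}{V} + 1 \cdot \frac{1}{4} = - \frac{2}{V} + \frac{1}{4} = \frac{1}{4} - \frac{2}{V}$)
$c{\left(Z,o \right)} = - \frac{1}{4} + Z$ ($c{\left(Z,o \right)} = \frac{-8 + 4}{4 \cdot 4} + Z = \frac{1}{4} \cdot \frac{1}{4} \left(-4\right) + Z = - \frac{1}{4} + Z$)
$c{\left(-172,101 \right)} + D = \left(- \frac{1}{4} - 172\right) - 22271 = - \frac{689}{4} - 22271 = - \frac{89773}{4}$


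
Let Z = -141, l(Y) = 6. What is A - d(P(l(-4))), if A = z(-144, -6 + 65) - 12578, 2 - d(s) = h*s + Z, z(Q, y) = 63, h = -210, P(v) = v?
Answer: -13918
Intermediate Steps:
d(s) = 143 + 210*s (d(s) = 2 - (-210*s - 141) = 2 - (-141 - 210*s) = 2 + (141 + 210*s) = 143 + 210*s)
A = -12515 (A = 63 - 12578 = -12515)
A - d(P(l(-4))) = -12515 - (143 + 210*6) = -12515 - (143 + 1260) = -12515 - 1*1403 = -12515 - 1403 = -13918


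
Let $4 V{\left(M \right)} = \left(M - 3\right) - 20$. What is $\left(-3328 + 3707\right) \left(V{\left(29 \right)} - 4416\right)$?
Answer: $- \frac{3346191}{2} \approx -1.6731 \cdot 10^{6}$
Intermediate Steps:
$V{\left(M \right)} = - \frac{23}{4} + \frac{M}{4}$ ($V{\left(M \right)} = \frac{\left(M - 3\right) - 20}{4} = \frac{\left(-3 + M\right) - 20}{4} = \frac{-23 + M}{4} = - \frac{23}{4} + \frac{M}{4}$)
$\left(-3328 + 3707\right) \left(V{\left(29 \right)} - 4416\right) = \left(-3328 + 3707\right) \left(\left(- \frac{23}{4} + \frac{1}{4} \cdot 29\right) - 4416\right) = 379 \left(\left(- \frac{23}{4} + \frac{29}{4}\right) - 4416\right) = 379 \left(\frac{3}{2} - 4416\right) = 379 \left(- \frac{8829}{2}\right) = - \frac{3346191}{2}$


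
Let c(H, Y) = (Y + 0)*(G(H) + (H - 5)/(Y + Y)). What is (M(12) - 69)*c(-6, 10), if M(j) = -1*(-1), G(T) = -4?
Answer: 3094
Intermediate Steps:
M(j) = 1
c(H, Y) = Y*(-4 + (-5 + H)/(2*Y)) (c(H, Y) = (Y + 0)*(-4 + (H - 5)/(Y + Y)) = Y*(-4 + (-5 + H)/((2*Y))) = Y*(-4 + (-5 + H)*(1/(2*Y))) = Y*(-4 + (-5 + H)/(2*Y)))
(M(12) - 69)*c(-6, 10) = (1 - 69)*(-5/2 + (½)*(-6) - 4*10) = -68*(-5/2 - 3 - 40) = -68*(-91/2) = 3094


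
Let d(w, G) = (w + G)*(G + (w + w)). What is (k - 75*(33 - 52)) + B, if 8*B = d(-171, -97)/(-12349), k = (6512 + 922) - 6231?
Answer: 64876931/24698 ≈ 2626.8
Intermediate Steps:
k = 1203 (k = 7434 - 6231 = 1203)
d(w, G) = (G + w)*(G + 2*w)
B = -29413/24698 (B = (((-97)² + 2*(-171)² + 3*(-97)*(-171))/(-12349))/8 = ((9409 + 2*29241 + 49761)*(-1/12349))/8 = ((9409 + 58482 + 49761)*(-1/12349))/8 = (117652*(-1/12349))/8 = (⅛)*(-117652/12349) = -29413/24698 ≈ -1.1909)
(k - 75*(33 - 52)) + B = (1203 - 75*(33 - 52)) - 29413/24698 = (1203 - 75*(-19)) - 29413/24698 = (1203 + 1425) - 29413/24698 = 2628 - 29413/24698 = 64876931/24698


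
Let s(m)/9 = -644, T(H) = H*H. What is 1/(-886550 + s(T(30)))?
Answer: -1/892346 ≈ -1.1206e-6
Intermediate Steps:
T(H) = H²
s(m) = -5796 (s(m) = 9*(-644) = -5796)
1/(-886550 + s(T(30))) = 1/(-886550 - 5796) = 1/(-892346) = -1/892346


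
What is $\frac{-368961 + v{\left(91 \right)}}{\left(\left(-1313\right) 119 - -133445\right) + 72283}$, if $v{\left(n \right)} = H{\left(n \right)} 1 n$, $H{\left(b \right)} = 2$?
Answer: $- \frac{368779}{49481} \approx -7.4529$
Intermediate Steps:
$v{\left(n \right)} = 2 n$ ($v{\left(n \right)} = 2 \cdot 1 n = 2 n$)
$\frac{-368961 + v{\left(91 \right)}}{\left(\left(-1313\right) 119 - -133445\right) + 72283} = \frac{-368961 + 2 \cdot 91}{\left(\left(-1313\right) 119 - -133445\right) + 72283} = \frac{-368961 + 182}{\left(-156247 + 133445\right) + 72283} = - \frac{368779}{-22802 + 72283} = - \frac{368779}{49481}$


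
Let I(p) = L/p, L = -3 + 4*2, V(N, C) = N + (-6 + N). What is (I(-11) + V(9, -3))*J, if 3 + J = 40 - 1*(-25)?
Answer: 7874/11 ≈ 715.82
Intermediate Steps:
V(N, C) = -6 + 2*N
J = 62 (J = -3 + (40 - 1*(-25)) = -3 + (40 + 25) = -3 + 65 = 62)
L = 5 (L = -3 + 8 = 5)
I(p) = 5/p
(I(-11) + V(9, -3))*J = (5/(-11) + (-6 + 2*9))*62 = (5*(-1/11) + (-6 + 18))*62 = (-5/11 + 12)*62 = (127/11)*62 = 7874/11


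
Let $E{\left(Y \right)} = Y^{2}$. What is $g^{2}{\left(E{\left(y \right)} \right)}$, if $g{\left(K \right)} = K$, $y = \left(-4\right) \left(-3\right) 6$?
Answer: $26873856$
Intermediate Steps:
$y = 72$ ($y = 12 \cdot 6 = 72$)
$g^{2}{\left(E{\left(y \right)} \right)} = \left(72^{2}\right)^{2} = 5184^{2} = 26873856$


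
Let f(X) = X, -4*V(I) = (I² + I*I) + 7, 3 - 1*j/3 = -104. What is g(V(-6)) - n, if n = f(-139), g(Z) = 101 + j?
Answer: 561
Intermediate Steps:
j = 321 (j = 9 - 3*(-104) = 9 + 312 = 321)
V(I) = -7/4 - I²/2 (V(I) = -((I² + I*I) + 7)/4 = -((I² + I²) + 7)/4 = -(2*I² + 7)/4 = -(7 + 2*I²)/4 = -7/4 - I²/2)
g(Z) = 422 (g(Z) = 101 + 321 = 422)
n = -139
g(V(-6)) - n = 422 - 1*(-139) = 422 + 139 = 561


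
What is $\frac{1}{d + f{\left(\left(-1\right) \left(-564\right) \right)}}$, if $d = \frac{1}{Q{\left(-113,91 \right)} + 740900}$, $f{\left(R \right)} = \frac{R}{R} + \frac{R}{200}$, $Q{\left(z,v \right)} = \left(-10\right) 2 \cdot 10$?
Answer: $\frac{29628}{113179} \approx 0.26178$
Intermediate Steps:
$Q{\left(z,v \right)} = -200$ ($Q{\left(z,v \right)} = \left(-20\right) 10 = -200$)
$f{\left(R \right)} = 1 + \frac{R}{200}$ ($f{\left(R \right)} = 1 + R \frac{1}{200} = 1 + \frac{R}{200}$)
$d = \frac{1}{740700}$ ($d = \frac{1}{-200 + 740900} = \frac{1}{740700} \approx 1.3501 \cdot 10^{-6}$)
$\frac{1}{d + f{\left(\left(-1\right) \left(-564\right) \right)}} = \frac{1}{\frac{1}{740700} + \left(1 + \frac{\left(-1\right) \left(-564\right)}{200}\right)} = \frac{1}{\frac{1}{740700} + \left(1 + \frac{1}{200} \cdot 564\right)} = \frac{1}{\frac{1}{740700} + \left(1 + \frac{141}{50}\right)} = \frac{1}{\frac{1}{740700} + \frac{191}{50}} = \frac{1}{\frac{113179}{29628}} = \frac{29628}{113179}$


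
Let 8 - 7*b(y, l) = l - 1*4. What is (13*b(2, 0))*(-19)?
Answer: -2964/7 ≈ -423.43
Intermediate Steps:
b(y, l) = 12/7 - l/7 (b(y, l) = 8/7 - (l - 1*4)/7 = 8/7 - (l - 4)/7 = 8/7 - (-4 + l)/7 = 8/7 + (4/7 - l/7) = 12/7 - l/7)
(13*b(2, 0))*(-19) = (13*(12/7 - ⅐*0))*(-19) = (13*(12/7 + 0))*(-19) = (13*(12/7))*(-19) = (156/7)*(-19) = -2964/7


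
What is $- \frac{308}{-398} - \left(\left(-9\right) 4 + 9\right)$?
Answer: $\frac{5527}{199} \approx 27.774$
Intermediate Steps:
$- \frac{308}{-398} - \left(\left(-9\right) 4 + 9\right) = \left(-308\right) \left(- \frac{1}{398}\right) - \left(-36 + 9\right) = \frac{154}{199} - -27 = \frac{154}{199} + 27 = \frac{5527}{199}$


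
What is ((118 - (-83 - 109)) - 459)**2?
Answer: 22201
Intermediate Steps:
((118 - (-83 - 109)) - 459)**2 = ((118 - 1*(-192)) - 459)**2 = ((118 + 192) - 459)**2 = (310 - 459)**2 = (-149)**2 = 22201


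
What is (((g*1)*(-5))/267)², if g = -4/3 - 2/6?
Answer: 625/641601 ≈ 0.00097413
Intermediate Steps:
g = -5/3 (g = -4*⅓ - 2*⅙ = -4/3 - ⅓ = -5/3 ≈ -1.6667)
(((g*1)*(-5))/267)² = ((-5/3*1*(-5))/267)² = (-5/3*(-5)*(1/267))² = ((25/3)*(1/267))² = (25/801)² = 625/641601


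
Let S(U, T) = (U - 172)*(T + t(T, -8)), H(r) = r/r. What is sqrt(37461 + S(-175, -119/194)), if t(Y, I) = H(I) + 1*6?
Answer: sqrt(1326475194)/194 ≈ 187.74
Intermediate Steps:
H(r) = 1
t(Y, I) = 7 (t(Y, I) = 1 + 1*6 = 1 + 6 = 7)
S(U, T) = (-172 + U)*(7 + T) (S(U, T) = (U - 172)*(T + 7) = (-172 + U)*(7 + T))
sqrt(37461 + S(-175, -119/194)) = sqrt(37461 + (-1204 - (-20468)/194 + 7*(-175) - 119/194*(-175))) = sqrt(37461 + (-1204 - (-20468)/194 - 1225 - 119*1/194*(-175))) = sqrt(37461 + (-1204 - 172*(-119/194) - 1225 - 119/194*(-175))) = sqrt(37461 + (-1204 + 10234/97 - 1225 + 20825/194)) = sqrt(37461 - 429933/194) = sqrt(6837501/194) = sqrt(1326475194)/194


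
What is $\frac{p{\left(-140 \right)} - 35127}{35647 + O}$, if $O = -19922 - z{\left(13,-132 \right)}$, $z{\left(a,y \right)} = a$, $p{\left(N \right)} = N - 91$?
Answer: $- \frac{17679}{7856} \approx -2.2504$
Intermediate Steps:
$p{\left(N \right)} = -91 + N$ ($p{\left(N \right)} = N - 91 = -91 + N$)
$O = -19935$ ($O = -19922 - 13 = -19935$)
$\frac{p{\left(-140 \right)} - 35127}{35647 + O} = \frac{\left(-91 - 140\right) - 35127}{35647 - 19935} = \frac{-231 - 35127}{15712} = \left(-35358\right) \frac{1}{15712} = - \frac{17679}{7856}$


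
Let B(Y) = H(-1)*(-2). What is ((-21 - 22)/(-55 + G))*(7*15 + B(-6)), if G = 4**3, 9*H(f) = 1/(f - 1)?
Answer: -40678/81 ≈ -502.20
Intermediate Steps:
H(f) = 1/(9*(-1 + f)) (H(f) = 1/(9*(f - 1)) = 1/(9*(-1 + f)))
B(Y) = 1/9 (B(Y) = (1/(9*(-1 - 1)))*(-2) = ((1/9)/(-2))*(-2) = ((1/9)*(-1/2))*(-2) = -1/18*(-2) = 1/9)
G = 64
((-21 - 22)/(-55 + G))*(7*15 + B(-6)) = ((-21 - 22)/(-55 + 64))*(7*15 + 1/9) = (-43/9)*(105 + 1/9) = -43*1/9*(946/9) = -43/9*946/9 = -40678/81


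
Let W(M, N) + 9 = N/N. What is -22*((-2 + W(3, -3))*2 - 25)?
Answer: 990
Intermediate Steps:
W(M, N) = -8 (W(M, N) = -9 + N/N = -9 + 1 = -8)
-22*((-2 + W(3, -3))*2 - 25) = -22*((-2 - 8)*2 - 25) = -22*(-10*2 - 25) = -22*(-20 - 25) = -22*(-45) = 990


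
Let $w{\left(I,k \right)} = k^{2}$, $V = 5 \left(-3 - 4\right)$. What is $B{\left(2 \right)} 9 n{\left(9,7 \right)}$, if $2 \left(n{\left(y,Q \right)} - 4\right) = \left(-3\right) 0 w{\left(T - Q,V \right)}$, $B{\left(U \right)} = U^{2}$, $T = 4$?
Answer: $144$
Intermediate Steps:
$V = -35$ ($V = 5 \left(-7\right) = -35$)
$n{\left(y,Q \right)} = 4$ ($n{\left(y,Q \right)} = 4 + \frac{\left(-3\right) 0 \left(-35\right)^{2}}{2} = 4 + \frac{0 \cdot 1225}{2} = 4 + \frac{1}{2} \cdot 0 = 4 + 0 = 4$)
$B{\left(2 \right)} 9 n{\left(9,7 \right)} = 2^{2} \cdot 9 \cdot 4 = 4 \cdot 9 \cdot 4 = 36 \cdot 4 = 144$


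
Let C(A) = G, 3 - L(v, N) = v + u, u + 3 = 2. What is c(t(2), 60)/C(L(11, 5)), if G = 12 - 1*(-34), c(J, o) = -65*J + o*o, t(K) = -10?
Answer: 2125/23 ≈ 92.391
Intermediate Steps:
u = -1 (u = -3 + 2 = -1)
L(v, N) = 4 - v (L(v, N) = 3 - (v - 1) = 3 - (-1 + v) = 3 + (1 - v) = 4 - v)
c(J, o) = o² - 65*J (c(J, o) = -65*J + o² = o² - 65*J)
G = 46 (G = 12 + 34 = 46)
C(A) = 46
c(t(2), 60)/C(L(11, 5)) = (60² - 65*(-10))/46 = (3600 + 650)*(1/46) = 4250*(1/46) = 2125/23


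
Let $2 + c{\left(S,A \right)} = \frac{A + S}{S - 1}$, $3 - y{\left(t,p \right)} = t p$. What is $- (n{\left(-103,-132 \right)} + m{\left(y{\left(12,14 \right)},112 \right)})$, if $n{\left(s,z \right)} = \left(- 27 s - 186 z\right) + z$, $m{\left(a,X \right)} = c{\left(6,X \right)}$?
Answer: $- \frac{136113}{5} \approx -27223.0$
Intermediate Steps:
$y{\left(t,p \right)} = 3 - p t$ ($y{\left(t,p \right)} = 3 - t p = 3 - p t$)
$c{\left(S,A \right)} = -2 + \frac{A + S}{-1 + S}$ ($c{\left(S,A \right)} = -2 + \frac{A + S}{S - 1} = -2 + \frac{A + S}{-1 + S}$)
$m{\left(a,X \right)} = - \frac{4}{5} + \frac{X}{5}$ ($m{\left(a,X \right)} = \frac{2 + X - 6}{-1 + 6} = \frac{2 + X - 6}{5} = \frac{-4 + X}{5} = - \frac{4}{5} + \frac{X}{5}$)
$n{\left(s,z \right)} = - 185 z - 27 s$ ($n{\left(s,z \right)} = \left(- 186 z - 27 s\right) + z = - 185 z - 27 s$)
$- (n{\left(-103,-132 \right)} + m{\left(y{\left(12,14 \right)},112 \right)}) = - (\left(\left(-185\right) \left(-132\right) - -2781\right) + \left(- \frac{4}{5} + \frac{1}{5} \cdot 112\right)) = - (\left(24420 + 2781\right) + \left(- \frac{4}{5} + \frac{112}{5}\right)) = - (27201 + \frac{108}{5}) = \left(-1\right) \frac{136113}{5} = - \frac{136113}{5}$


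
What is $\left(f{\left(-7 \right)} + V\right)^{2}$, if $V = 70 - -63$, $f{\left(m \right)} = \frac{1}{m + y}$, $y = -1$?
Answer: $\frac{1129969}{64} \approx 17656.0$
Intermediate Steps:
$f{\left(m \right)} = \frac{1}{-1 + m}$ ($f{\left(m \right)} = \frac{1}{m - 1} = \frac{1}{-1 + m}$)
$V = 133$ ($V = 70 + 63 = 133$)
$\left(f{\left(-7 \right)} + V\right)^{2} = \left(\frac{1}{-1 - 7} + 133\right)^{2} = \left(\frac{1}{-8} + 133\right)^{2} = \left(- \frac{1}{8} + 133\right)^{2} = \left(\frac{1063}{8}\right)^{2} = \frac{1129969}{64}$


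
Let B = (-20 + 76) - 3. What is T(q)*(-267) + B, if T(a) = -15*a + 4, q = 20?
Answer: 79085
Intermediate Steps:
B = 53 (B = 56 - 3 = 53)
T(a) = 4 - 15*a
T(q)*(-267) + B = (4 - 15*20)*(-267) + 53 = (4 - 300)*(-267) + 53 = -296*(-267) + 53 = 79032 + 53 = 79085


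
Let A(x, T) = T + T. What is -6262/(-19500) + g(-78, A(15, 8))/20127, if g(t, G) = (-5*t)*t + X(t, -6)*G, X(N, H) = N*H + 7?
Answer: -17719707/21804250 ≈ -0.81267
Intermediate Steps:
X(N, H) = 7 + H*N (X(N, H) = H*N + 7 = 7 + H*N)
A(x, T) = 2*T
g(t, G) = -5*t² + G*(7 - 6*t) (g(t, G) = (-5*t)*t + (7 - 6*t)*G = -5*t² + G*(7 - 6*t))
-6262/(-19500) + g(-78, A(15, 8))/20127 = -6262/(-19500) + (-5*(-78)² - 2*8*(-7 + 6*(-78)))/20127 = -6262*(-1/19500) + (-5*6084 - 1*16*(-7 - 468))*(1/20127) = 3131/9750 + (-30420 - 1*16*(-475))*(1/20127) = 3131/9750 + (-30420 + 7600)*(1/20127) = 3131/9750 - 22820*1/20127 = 3131/9750 - 22820/20127 = -17719707/21804250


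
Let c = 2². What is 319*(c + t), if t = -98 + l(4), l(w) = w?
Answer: -28710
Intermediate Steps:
c = 4
t = -94 (t = -98 + 4 = -94)
319*(c + t) = 319*(4 - 94) = 319*(-90) = -28710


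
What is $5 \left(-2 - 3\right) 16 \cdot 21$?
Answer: $-8400$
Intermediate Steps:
$5 \left(-2 - 3\right) 16 \cdot 21 = 5 \left(-5\right) 16 \cdot 21 = \left(-25\right) 16 \cdot 21 = \left(-400\right) 21 = -8400$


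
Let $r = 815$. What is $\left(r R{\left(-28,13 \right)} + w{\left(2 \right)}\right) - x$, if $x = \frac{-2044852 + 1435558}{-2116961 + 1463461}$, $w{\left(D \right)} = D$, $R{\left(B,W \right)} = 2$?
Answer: $\frac{532951353}{326750} \approx 1631.1$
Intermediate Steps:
$x = \frac{304647}{326750}$ ($x = - \frac{609294}{-653500} = \left(-609294\right) \left(- \frac{1}{653500}\right) = \frac{304647}{326750} \approx 0.93235$)
$\left(r R{\left(-28,13 \right)} + w{\left(2 \right)}\right) - x = \left(815 \cdot 2 + 2\right) - \frac{304647}{326750} = \left(1630 + 2\right) - \frac{304647}{326750} = 1632 - \frac{304647}{326750} = \frac{532951353}{326750}$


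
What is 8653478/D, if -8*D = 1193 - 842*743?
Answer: 69227824/624413 ≈ 110.87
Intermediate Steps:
D = 624413/8 (D = -(1193 - 842*743)/8 = -(1193 - 625606)/8 = -⅛*(-624413) = 624413/8 ≈ 78052.)
8653478/D = 8653478/(624413/8) = 8653478*(8/624413) = 69227824/624413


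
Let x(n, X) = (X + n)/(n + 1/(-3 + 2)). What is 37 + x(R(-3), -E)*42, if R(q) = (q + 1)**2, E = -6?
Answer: 177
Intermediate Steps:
R(q) = (1 + q)**2
x(n, X) = (X + n)/(-1 + n) (x(n, X) = (X + n)/(n + 1/(-1)) = (X + n)/(n - 1) = (X + n)/(-1 + n))
37 + x(R(-3), -E)*42 = 37 + ((-1*(-6) + (1 - 3)**2)/(-1 + (1 - 3)**2))*42 = 37 + ((6 + (-2)**2)/(-1 + (-2)**2))*42 = 37 + ((6 + 4)/(-1 + 4))*42 = 37 + (10/3)*42 = 37 + 140 = 177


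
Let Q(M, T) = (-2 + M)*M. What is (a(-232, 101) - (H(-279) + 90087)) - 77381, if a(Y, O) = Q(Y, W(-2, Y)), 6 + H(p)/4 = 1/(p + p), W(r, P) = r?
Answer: -31570522/279 ≈ -1.1316e+5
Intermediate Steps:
H(p) = -24 + 2/p (H(p) = -24 + 4/(p + p) = -24 + 4/((2*p)) = -24 + 4*(1/(2*p)) = -24 + 2/p)
Q(M, T) = M*(-2 + M)
a(Y, O) = Y*(-2 + Y)
(a(-232, 101) - (H(-279) + 90087)) - 77381 = (-232*(-2 - 232) - ((-24 + 2/(-279)) + 90087)) - 77381 = (-232*(-234) - ((-24 + 2*(-1/279)) + 90087)) - 77381 = (54288 - ((-24 - 2/279) + 90087)) - 77381 = (54288 - (-6698/279 + 90087)) - 77381 = (54288 - 1*25127575/279) - 77381 = (54288 - 25127575/279) - 77381 = -9981223/279 - 77381 = -31570522/279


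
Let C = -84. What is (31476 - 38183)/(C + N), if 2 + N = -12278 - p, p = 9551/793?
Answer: 279929/516537 ≈ 0.54193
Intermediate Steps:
p = 9551/793 (p = 9551*(1/793) = 9551/793 ≈ 12.044)
N = -9747591/793 (N = -2 + (-12278 - 1*9551/793) = -2 + (-12278 - 9551/793) = -2 - 9746005/793 = -9747591/793 ≈ -12292.)
(31476 - 38183)/(C + N) = (31476 - 38183)/(-84 - 9747591/793) = -6707/(-9814203/793) = -6707*(-793/9814203) = 279929/516537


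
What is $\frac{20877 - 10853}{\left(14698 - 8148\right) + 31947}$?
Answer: $\frac{10024}{38497} \approx 0.26038$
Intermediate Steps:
$\frac{20877 - 10853}{\left(14698 - 8148\right) + 31947} = \frac{10024}{\left(14698 - 8148\right) + 31947} = \frac{10024}{6550 + 31947} = \frac{10024}{38497}$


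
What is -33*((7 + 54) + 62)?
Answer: -4059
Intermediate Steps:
-33*((7 + 54) + 62) = -33*(61 + 62) = -33*123 = -4059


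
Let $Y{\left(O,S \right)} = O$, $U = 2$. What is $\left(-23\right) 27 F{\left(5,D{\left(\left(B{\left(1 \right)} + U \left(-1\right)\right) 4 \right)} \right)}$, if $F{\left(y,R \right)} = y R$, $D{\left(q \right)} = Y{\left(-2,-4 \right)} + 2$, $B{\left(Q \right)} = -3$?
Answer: $0$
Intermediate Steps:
$D{\left(q \right)} = 0$ ($D{\left(q \right)} = -2 + 2 = 0$)
$F{\left(y,R \right)} = R y$
$\left(-23\right) 27 F{\left(5,D{\left(\left(B{\left(1 \right)} + U \left(-1\right)\right) 4 \right)} \right)} = \left(-23\right) 27 \cdot 0 \cdot 5 = \left(-621\right) 0 = 0$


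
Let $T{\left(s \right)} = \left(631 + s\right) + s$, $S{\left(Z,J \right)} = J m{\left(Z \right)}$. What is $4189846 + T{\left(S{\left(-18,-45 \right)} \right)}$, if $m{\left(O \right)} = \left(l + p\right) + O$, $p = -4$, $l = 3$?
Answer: $4192187$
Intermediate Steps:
$m{\left(O \right)} = -1 + O$ ($m{\left(O \right)} = \left(3 - 4\right) + O = -1 + O$)
$S{\left(Z,J \right)} = J \left(-1 + Z\right)$
$T{\left(s \right)} = 631 + 2 s$
$4189846 + T{\left(S{\left(-18,-45 \right)} \right)} = 4189846 + \left(631 + 2 \left(- 45 \left(-1 - 18\right)\right)\right) = 4189846 + \left(631 + 2 \left(\left(-45\right) \left(-19\right)\right)\right) = 4189846 + \left(631 + 2 \cdot 855\right) = 4189846 + \left(631 + 1710\right) = 4189846 + 2341 = 4192187$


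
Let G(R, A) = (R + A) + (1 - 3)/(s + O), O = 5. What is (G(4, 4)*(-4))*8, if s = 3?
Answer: -248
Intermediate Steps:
G(R, A) = -¼ + A + R (G(R, A) = (R + A) + (1 - 3)/(3 + 5) = (A + R) - 2/8 = (A + R) - 2*⅛ = (A + R) - ¼ = -¼ + A + R)
(G(4, 4)*(-4))*8 = ((-¼ + 4 + 4)*(-4))*8 = ((31/4)*(-4))*8 = -31*8 = -248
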